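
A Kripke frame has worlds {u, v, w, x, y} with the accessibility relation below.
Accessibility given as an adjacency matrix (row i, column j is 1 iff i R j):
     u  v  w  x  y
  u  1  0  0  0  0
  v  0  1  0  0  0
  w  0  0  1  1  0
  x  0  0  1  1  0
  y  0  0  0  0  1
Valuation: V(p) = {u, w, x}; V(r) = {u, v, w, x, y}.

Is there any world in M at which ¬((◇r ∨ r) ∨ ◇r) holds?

Let φ = ¬((◇r ∨ r) ∨ ◇r). Evaluate φ at each world:
  u (successors {u}): φ is false.
  v (successors {v}): φ is false.
  w (successors {w, x}): φ is false.
  x (successors {w, x}): φ is false.
  y (successors {y}): φ is false.
For instance, at x:
  At x: (◇r ∨ r) ∨ ◇r is true, so ¬((◇r ∨ r) ∨ ◇r) is false.
    At x: ◇r ∨ r is true, ◇r is true, so (◇r ∨ r) ∨ ◇r is true.
      At x: ◇r is true, r is true, so ◇r ∨ r is true.
      At x: ◇r requires r at some successor in {w, x}.
        r holds at w, so ◇r is true at x.

No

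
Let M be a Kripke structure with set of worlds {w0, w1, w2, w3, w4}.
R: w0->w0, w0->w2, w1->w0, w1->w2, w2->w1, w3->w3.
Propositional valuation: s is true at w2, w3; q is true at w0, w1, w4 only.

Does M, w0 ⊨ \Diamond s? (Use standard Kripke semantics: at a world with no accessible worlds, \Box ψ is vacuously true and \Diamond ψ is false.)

At w0: \Diamond s requires s at some successor in {w0, w2}.
  s holds at w2, so \Diamond s is true at w0.

Yes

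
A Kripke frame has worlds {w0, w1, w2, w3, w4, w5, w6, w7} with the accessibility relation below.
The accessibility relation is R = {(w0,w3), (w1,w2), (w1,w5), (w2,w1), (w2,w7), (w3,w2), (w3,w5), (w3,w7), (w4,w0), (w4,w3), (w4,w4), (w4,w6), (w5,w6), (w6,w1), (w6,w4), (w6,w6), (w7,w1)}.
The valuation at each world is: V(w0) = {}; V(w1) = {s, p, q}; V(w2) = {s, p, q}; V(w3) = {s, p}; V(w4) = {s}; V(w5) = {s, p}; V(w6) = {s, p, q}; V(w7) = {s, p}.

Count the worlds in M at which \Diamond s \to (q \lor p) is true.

6

Let φ = \Diamond s \to (q \lor p). Evaluate φ at each world:
  w0 (successors {w3}): φ is false.
  w1 (successors {w2, w5}): φ is true.
  w2 (successors {w1, w7}): φ is true.
  w3 (successors {w2, w5, w7}): φ is true.
  w4 (successors {w0, w3, w4, w6}): φ is false.
  w5 (successors {w6}): φ is true.
  w6 (successors {w1, w4, w6}): φ is true.
  w7 (successors {w1}): φ is true.
For instance, at w6:
  At w6: \Diamond s is true, q \lor p is true, so \Diamond s \to (q \lor p) is true.
    At w6: \Diamond s requires s at some successor in {w1, w4, w6}.
      s holds at w1, so \Diamond s is true at w6.
Satisfying worlds: {w1, w2, w3, w5, w6, w7}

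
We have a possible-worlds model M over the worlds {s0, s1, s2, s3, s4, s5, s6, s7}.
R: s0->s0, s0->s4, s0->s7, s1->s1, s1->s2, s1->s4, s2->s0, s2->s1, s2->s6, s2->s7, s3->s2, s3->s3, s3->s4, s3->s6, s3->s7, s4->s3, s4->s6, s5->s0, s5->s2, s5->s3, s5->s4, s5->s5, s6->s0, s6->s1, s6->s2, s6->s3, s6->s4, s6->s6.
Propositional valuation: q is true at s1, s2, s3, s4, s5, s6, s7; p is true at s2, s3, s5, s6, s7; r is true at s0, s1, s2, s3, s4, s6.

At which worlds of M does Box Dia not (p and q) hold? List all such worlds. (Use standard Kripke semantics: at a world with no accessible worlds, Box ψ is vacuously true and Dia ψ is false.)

s4, s7

Let φ = Box Dia not (p and q). Evaluate φ at each world:
  s0 (successors {s0, s4, s7}): φ is false.
  s1 (successors {s1, s2, s4}): φ is false.
  s2 (successors {s0, s1, s6, s7}): φ is false.
  s3 (successors {s2, s3, s4, s6, s7}): φ is false.
  s4 (successors {s3, s6}): φ is true.
  s5 (successors {s0, s2, s3, s4, s5}): φ is false.
  s6 (successors {s0, s1, s2, s3, s4, s6}): φ is false.
  s7 (successors ∅): φ is true.
For instance, at s0:
  At s0: Box Dia not (p and q) requires Dia not (p and q) at every successor {s0, s4, s7}.
    Dia not (p and q) fails at s4, so Box Dia not (p and q) is false at s0.
      At s4: Dia not (p and q) requires not (p and q) at some successor in {s3, s6}.
        At s3: not (p and q) is false.
        At s6: not (p and q) is false.
      So Dia not (p and q) is false at s4.
Satisfying worlds: {s4, s7}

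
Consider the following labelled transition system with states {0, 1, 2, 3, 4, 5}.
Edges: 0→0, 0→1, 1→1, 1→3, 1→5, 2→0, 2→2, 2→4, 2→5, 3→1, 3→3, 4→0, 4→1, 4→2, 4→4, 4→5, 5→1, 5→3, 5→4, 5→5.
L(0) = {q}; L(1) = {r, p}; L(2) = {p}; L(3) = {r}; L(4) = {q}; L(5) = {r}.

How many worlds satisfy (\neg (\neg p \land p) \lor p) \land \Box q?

Recall that \Box ψ holds at a world iff ψ holds at every accessible world, and \Diamond ψ holds iff ψ holds at some accessible world.
Let φ = (\neg (\neg p \land p) \lor p) \land \Box q. Evaluate φ at each world:
  0 (successors {0, 1}): φ is false.
  1 (successors {1, 3, 5}): φ is false.
  2 (successors {0, 2, 4, 5}): φ is false.
  3 (successors {1, 3}): φ is false.
  4 (successors {0, 1, 2, 4, 5}): φ is false.
  5 (successors {1, 3, 4, 5}): φ is false.
For instance, at 3:
  At 3: \neg (\neg p \land p) \lor p is true, \Box q is false, so (\neg (\neg p \land p) \lor p) \land \Box q is false.
    At 3: \Box q requires q at every successor {1, 3}.
      q fails at 1, so \Box q is false at 3.
Satisfying worlds: none.

0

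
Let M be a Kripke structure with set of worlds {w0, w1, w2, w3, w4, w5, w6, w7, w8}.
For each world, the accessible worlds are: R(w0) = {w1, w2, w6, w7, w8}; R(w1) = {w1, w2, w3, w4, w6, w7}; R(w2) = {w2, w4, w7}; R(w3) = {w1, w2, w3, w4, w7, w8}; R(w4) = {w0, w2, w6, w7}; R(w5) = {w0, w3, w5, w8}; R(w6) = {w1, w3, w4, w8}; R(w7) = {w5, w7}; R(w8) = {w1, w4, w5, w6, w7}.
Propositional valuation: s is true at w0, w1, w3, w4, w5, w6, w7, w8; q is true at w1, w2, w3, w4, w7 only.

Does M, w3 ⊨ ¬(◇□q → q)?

No

Recall that □ψ holds at a world iff ψ holds at every accessible world, and ◇ψ holds iff ψ holds at some accessible world.
At w3: ◇□q → q is true, so ¬(◇□q → q) is false.
  At w3: ◇□q is true, q is true, so ◇□q → q is true.
    At w3: ◇□q requires □q at some successor in {w1, w2, w3, w4, w7, w8}.
      □q holds at w2, so ◇□q is true at w3.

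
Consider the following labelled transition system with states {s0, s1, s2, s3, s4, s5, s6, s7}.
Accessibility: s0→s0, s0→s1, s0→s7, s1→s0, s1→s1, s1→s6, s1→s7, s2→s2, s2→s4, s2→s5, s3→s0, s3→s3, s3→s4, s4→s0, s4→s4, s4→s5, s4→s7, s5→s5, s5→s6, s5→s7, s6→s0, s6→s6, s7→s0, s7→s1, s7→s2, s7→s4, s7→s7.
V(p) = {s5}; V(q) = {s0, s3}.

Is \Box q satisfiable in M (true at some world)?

Let φ = \Box q. Evaluate φ at each world:
  s0 (successors {s0, s1, s7}): φ is false.
  s1 (successors {s0, s1, s6, s7}): φ is false.
  s2 (successors {s2, s4, s5}): φ is false.
  s3 (successors {s0, s3, s4}): φ is false.
  s4 (successors {s0, s4, s5, s7}): φ is false.
  s5 (successors {s5, s6, s7}): φ is false.
  s6 (successors {s0, s6}): φ is false.
  s7 (successors {s0, s1, s2, s4, s7}): φ is false.
For instance, at s0:
  At s0: \Box q requires q at every successor {s0, s1, s7}.
    q fails at s1, so \Box q is false at s0.

No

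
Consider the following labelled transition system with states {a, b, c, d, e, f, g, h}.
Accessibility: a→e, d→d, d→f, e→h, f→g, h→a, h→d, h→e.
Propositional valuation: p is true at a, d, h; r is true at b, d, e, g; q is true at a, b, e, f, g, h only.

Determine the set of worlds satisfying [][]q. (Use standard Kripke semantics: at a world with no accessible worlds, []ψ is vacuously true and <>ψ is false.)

Let φ = [][]q. Evaluate φ at each world:
  a (successors {e}): φ is true.
  b (successors ∅): φ is true.
  c (successors ∅): φ is true.
  d (successors {d, f}): φ is false.
  e (successors {h}): φ is false.
  f (successors {g}): φ is true.
  g (successors ∅): φ is true.
  h (successors {a, d, e}): φ is false.
For instance, at f:
  At f: [][]q requires []q at every successor {g}.
      At g: no accessible worlds, so []q holds vacuously.
  So [][]q is true at f.
Satisfying worlds: {a, b, c, f, g}

a, b, c, f, g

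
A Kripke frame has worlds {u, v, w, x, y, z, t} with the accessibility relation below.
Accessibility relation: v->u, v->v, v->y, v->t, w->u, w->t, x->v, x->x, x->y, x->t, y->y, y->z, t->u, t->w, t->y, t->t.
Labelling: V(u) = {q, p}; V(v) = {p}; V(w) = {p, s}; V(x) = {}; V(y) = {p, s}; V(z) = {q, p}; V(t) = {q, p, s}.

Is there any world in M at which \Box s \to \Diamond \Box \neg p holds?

Let φ = \Box s \to \Diamond \Box \neg p. Evaluate φ at each world:
  u (successors ∅): φ is false.
  v (successors {u, v, y, t}): φ is true.
  w (successors {u, t}): φ is true.
  x (successors {v, x, y, t}): φ is true.
  y (successors {y, z}): φ is true.
  z (successors ∅): φ is false.
  t (successors {u, w, y, t}): φ is true.
Detail at v (witness):
  At v: \Box s is false, \Diamond \Box \neg p is true, so \Box s \to \Diamond \Box \neg p is true.
    At v: \Box s requires s at every successor {u, v, y, t}.
      s fails at u, so \Box s is false at v.
    At v: \Diamond \Box \neg p requires \Box \neg p at some successor in {u, v, y, t}.
      \Box \neg p holds at u, so \Diamond \Box \neg p is true at v.

Yes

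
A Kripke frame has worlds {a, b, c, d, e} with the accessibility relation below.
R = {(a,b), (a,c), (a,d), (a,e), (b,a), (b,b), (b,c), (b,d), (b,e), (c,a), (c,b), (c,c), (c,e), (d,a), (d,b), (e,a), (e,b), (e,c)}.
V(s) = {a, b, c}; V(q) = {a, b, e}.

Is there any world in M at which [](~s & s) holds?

No

Let φ = [](~s & s). Evaluate φ at each world:
  a (successors {b, c, d, e}): φ is false.
  b (successors {a, b, c, d, e}): φ is false.
  c (successors {a, b, c, e}): φ is false.
  d (successors {a, b}): φ is false.
  e (successors {a, b, c}): φ is false.
For instance, at a:
  At a: [](~s & s) requires ~s & s at every successor {b, c, d, e}.
    ~s & s fails at b, so [](~s & s) is false at a.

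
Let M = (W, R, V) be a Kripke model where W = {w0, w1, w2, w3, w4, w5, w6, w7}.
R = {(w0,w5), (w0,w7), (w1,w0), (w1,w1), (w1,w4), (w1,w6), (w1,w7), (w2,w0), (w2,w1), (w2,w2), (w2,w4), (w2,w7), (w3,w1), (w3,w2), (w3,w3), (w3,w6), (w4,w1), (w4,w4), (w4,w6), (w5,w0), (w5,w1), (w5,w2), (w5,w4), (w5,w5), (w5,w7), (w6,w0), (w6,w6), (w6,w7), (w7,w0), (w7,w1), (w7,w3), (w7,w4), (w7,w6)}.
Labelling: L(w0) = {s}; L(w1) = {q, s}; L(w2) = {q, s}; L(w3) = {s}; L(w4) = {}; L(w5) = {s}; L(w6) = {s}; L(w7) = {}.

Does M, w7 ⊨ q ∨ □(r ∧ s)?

At w7: q is false, □(r ∧ s) is false, so q ∨ □(r ∧ s) is false.
  At w7: □(r ∧ s) requires r ∧ s at every successor {w0, w1, w3, w4, w6}.
    r ∧ s fails at w0, so □(r ∧ s) is false at w7.

No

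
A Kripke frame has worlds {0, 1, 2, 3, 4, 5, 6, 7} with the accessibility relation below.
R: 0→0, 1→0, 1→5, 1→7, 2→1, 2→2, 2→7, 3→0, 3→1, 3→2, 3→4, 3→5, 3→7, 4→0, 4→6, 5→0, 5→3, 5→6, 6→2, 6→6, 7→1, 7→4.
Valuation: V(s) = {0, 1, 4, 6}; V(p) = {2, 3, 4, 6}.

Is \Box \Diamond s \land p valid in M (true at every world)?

Let φ = \Box \Diamond s \land p. Evaluate φ at each world:
  0 (successors {0}): φ is false.
  1 (successors {0, 5, 7}): φ is false.
  2 (successors {1, 2, 7}): φ is true.
  3 (successors {0, 1, 2, 4, 5, 7}): φ is true.
  4 (successors {0, 6}): φ is true.
  5 (successors {0, 3, 6}): φ is false.
  6 (successors {2, 6}): φ is true.
  7 (successors {1, 4}): φ is false.
Detail at 0 (counterexample):
  At 0: \Box \Diamond s is true, p is false, so \Box \Diamond s \land p is false.
    At 0: \Box \Diamond s requires \Diamond s at every successor {0}.
      At 0: \Diamond s is true.
    So \Box \Diamond s is true at 0.

No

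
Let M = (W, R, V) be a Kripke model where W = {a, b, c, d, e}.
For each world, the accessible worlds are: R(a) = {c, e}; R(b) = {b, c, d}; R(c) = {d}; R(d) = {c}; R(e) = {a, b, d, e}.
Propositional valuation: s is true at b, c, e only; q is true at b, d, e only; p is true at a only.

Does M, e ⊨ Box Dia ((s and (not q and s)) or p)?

At e: Box Dia ((s and (not q and s)) or p) requires Dia ((s and (not q and s)) or p) at every successor {a, b, d, e}.
  At a: Dia ((s and (not q and s)) or p) is true.
  At b: Dia ((s and (not q and s)) or p) is true.
  At d: Dia ((s and (not q and s)) or p) is true.
  At e: Dia ((s and (not q and s)) or p) is true.
So Box Dia ((s and (not q and s)) or p) is true at e.

Yes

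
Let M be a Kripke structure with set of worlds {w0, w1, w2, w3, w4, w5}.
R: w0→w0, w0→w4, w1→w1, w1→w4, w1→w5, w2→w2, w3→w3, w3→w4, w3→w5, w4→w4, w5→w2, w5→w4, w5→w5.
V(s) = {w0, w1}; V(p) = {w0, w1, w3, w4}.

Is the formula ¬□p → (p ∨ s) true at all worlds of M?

Let φ = ¬□p → (p ∨ s). Evaluate φ at each world:
  w0 (successors {w0, w4}): φ is true.
  w1 (successors {w1, w4, w5}): φ is true.
  w2 (successors {w2}): φ is false.
  w3 (successors {w3, w4, w5}): φ is true.
  w4 (successors {w4}): φ is true.
  w5 (successors {w2, w4, w5}): φ is false.
Detail at w2 (counterexample):
  At w2: ¬□p is true, p ∨ s is false, so ¬□p → (p ∨ s) is false.
    At w2: □p is false, so ¬□p is true.
      At w2: □p requires p at every successor {w2}.
        p fails at w2, so □p is false at w2.

No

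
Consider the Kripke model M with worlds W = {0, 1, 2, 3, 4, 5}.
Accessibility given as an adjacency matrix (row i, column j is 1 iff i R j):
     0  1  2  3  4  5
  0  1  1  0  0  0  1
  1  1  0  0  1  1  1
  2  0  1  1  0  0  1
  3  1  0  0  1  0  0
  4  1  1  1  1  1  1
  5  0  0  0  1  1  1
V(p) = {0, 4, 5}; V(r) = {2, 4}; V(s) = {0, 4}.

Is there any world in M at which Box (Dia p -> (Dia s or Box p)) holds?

Yes

Let φ = Box (Dia p -> (Dia s or Box p)). Evaluate φ at each world:
  0 (successors {0, 1, 5}): φ is true.
  1 (successors {0, 3, 4, 5}): φ is true.
  2 (successors {1, 2, 5}): φ is false.
  3 (successors {0, 3}): φ is true.
  4 (successors {0, 1, 2, 3, 4, 5}): φ is false.
  5 (successors {3, 4, 5}): φ is true.
Detail at 0 (witness):
  At 0: Box (Dia p -> (Dia s or Box p)) requires Dia p -> (Dia s or Box p) at every successor {0, 1, 5}.
      At 0: Dia p is true, Dia s or Box p is true, so Dia p -> (Dia s or Box p) is true.
      At 1: Dia p is true, Dia s or Box p is true, so Dia p -> (Dia s or Box p) is true.
      At 5: Dia p is true, Dia s or Box p is true, so Dia p -> (Dia s or Box p) is true.
  So Box (Dia p -> (Dia s or Box p)) is true at 0.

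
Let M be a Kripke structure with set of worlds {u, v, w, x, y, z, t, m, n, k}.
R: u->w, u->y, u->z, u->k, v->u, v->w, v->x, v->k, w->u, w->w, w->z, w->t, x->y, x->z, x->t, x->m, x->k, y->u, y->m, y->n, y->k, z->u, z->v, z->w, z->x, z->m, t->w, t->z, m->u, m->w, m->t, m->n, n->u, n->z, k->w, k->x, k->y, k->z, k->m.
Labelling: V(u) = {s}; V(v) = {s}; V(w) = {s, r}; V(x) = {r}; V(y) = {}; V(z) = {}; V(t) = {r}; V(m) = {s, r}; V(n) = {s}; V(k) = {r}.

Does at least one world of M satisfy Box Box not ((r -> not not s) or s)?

No

Recall that Box ψ holds at a world iff ψ holds at every accessible world, and Dia ψ holds iff ψ holds at some accessible world.
Let φ = Box Box not ((r -> not not s) or s). Evaluate φ at each world:
  u (successors {w, y, z, k}): φ is false.
  v (successors {u, w, x, k}): φ is false.
  w (successors {u, w, z, t}): φ is false.
  x (successors {y, z, t, m, k}): φ is false.
  y (successors {u, m, n, k}): φ is false.
  z (successors {u, v, w, x, m}): φ is false.
  t (successors {w, z}): φ is false.
  m (successors {u, w, t, n}): φ is false.
  n (successors {u, z}): φ is false.
  k (successors {w, x, y, z, m}): φ is false.
For instance, at k:
  At k: Box Box not ((r -> not not s) or s) requires Box not ((r -> not not s) or s) at every successor {w, x, y, z, m}.
    Box not ((r -> not not s) or s) fails at w, so Box Box not ((r -> not not s) or s) is false at k.
      At w: Box not ((r -> not not s) or s) requires not ((r -> not not s) or s) at every successor {u, w, z, t}.
        not ((r -> not not s) or s) fails at u, so Box not ((r -> not not s) or s) is false at w.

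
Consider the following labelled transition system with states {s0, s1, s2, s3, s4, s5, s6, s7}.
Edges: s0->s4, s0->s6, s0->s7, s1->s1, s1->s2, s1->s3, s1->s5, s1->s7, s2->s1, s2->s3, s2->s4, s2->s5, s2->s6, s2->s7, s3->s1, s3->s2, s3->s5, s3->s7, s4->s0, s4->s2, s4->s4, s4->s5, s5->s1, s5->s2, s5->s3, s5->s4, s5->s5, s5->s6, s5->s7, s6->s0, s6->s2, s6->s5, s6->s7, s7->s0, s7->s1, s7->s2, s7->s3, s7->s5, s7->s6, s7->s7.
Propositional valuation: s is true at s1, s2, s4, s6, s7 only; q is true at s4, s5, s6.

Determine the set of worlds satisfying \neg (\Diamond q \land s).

Let φ = \neg (\Diamond q \land s). Evaluate φ at each world:
  s0 (successors {s4, s6, s7}): φ is true.
  s1 (successors {s1, s2, s3, s5, s7}): φ is false.
  s2 (successors {s1, s3, s4, s5, s6, s7}): φ is false.
  s3 (successors {s1, s2, s5, s7}): φ is true.
  s4 (successors {s0, s2, s4, s5}): φ is false.
  s5 (successors {s1, s2, s3, s4, s5, s6, s7}): φ is true.
  s6 (successors {s0, s2, s5, s7}): φ is false.
  s7 (successors {s0, s1, s2, s3, s5, s6, s7}): φ is false.
For instance, at s2:
  At s2: \Diamond q \land s is true, so \neg (\Diamond q \land s) is false.
    At s2: \Diamond q is true, s is true, so \Diamond q \land s is true.
      At s2: \Diamond q requires q at some successor in {s1, s3, s4, s5, s6, s7}.
        q holds at s4, so \Diamond q is true at s2.
Satisfying worlds: {s0, s3, s5}

s0, s3, s5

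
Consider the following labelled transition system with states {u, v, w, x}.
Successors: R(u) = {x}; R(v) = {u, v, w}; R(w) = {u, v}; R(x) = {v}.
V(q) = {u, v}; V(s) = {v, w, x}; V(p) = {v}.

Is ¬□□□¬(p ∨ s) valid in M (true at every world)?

Let φ = ¬□□□¬(p ∨ s). Evaluate φ at each world:
  u (successors {x}): φ is true.
  v (successors {u, v, w}): φ is true.
  w (successors {u, v}): φ is true.
  x (successors {v}): φ is true.
For instance, at v:
  At v: □□□¬(p ∨ s) is false, so ¬□□□¬(p ∨ s) is true.
    At v: □□□¬(p ∨ s) requires □□¬(p ∨ s) at every successor {u, v, w}.
      □□¬(p ∨ s) fails at u, so □□□¬(p ∨ s) is false at v.

Yes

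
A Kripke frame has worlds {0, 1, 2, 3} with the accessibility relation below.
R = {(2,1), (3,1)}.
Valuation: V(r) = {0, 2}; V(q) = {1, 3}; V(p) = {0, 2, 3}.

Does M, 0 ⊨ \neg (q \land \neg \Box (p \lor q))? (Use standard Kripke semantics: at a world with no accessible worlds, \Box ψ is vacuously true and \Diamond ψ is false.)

At 0: q \land \neg \Box (p \lor q) is false, so \neg (q \land \neg \Box (p \lor q)) is true.
  At 0: q is false, \neg \Box (p \lor q) is false, so q \land \neg \Box (p \lor q) is false.
    At 0: \Box (p \lor q) is true, so \neg \Box (p \lor q) is false.
      At 0: no accessible worlds, so \Box (p \lor q) holds vacuously.

Yes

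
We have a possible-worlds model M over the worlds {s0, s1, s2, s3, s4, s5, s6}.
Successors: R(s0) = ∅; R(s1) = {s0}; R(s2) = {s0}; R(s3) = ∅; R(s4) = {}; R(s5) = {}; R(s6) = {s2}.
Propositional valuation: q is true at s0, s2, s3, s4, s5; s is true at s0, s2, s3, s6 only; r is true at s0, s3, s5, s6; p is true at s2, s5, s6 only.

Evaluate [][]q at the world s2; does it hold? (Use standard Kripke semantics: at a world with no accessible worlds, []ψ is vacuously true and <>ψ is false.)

At s2: [][]q requires []q at every successor {s0}.
    At s0: no accessible worlds, so []q holds vacuously.
So [][]q is true at s2.

Yes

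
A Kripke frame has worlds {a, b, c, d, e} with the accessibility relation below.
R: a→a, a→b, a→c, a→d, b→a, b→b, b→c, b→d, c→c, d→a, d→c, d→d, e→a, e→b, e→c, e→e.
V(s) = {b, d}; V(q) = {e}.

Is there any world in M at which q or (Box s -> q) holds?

Yes

Let φ = q or (Box s -> q). Evaluate φ at each world:
  a (successors {a, b, c, d}): φ is true.
  b (successors {a, b, c, d}): φ is true.
  c (successors {c}): φ is true.
  d (successors {a, c, d}): φ is true.
  e (successors {a, b, c, e}): φ is true.
Detail at a (witness):
  At a: q is false, Box s -> q is true, so q or (Box s -> q) is true.
    At a: Box s is false, q is false, so Box s -> q is true.
      At a: Box s requires s at every successor {a, b, c, d}.
        s fails at a, so Box s is false at a.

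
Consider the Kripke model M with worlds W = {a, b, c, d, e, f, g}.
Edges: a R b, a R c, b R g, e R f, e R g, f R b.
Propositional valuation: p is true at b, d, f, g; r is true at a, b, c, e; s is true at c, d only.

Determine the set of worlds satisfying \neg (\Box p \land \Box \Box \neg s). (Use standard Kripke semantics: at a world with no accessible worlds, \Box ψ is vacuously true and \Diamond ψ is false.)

a

Let φ = \neg (\Box p \land \Box \Box \neg s). Evaluate φ at each world:
  a (successors {b, c}): φ is true.
  b (successors {g}): φ is false.
  c (successors ∅): φ is false.
  d (successors ∅): φ is false.
  e (successors {f, g}): φ is false.
  f (successors {b}): φ is false.
  g (successors ∅): φ is false.
For instance, at b:
  At b: \Box p \land \Box \Box \neg s is true, so \neg (\Box p \land \Box \Box \neg s) is false.
    At b: \Box p is true, \Box \Box \neg s is true, so \Box p \land \Box \Box \neg s is true.
      At b: \Box p requires p at every successor {g}.
        At g: p is true.
      So \Box p is true at b.
      At b: \Box \Box \neg s requires \Box \neg s at every successor {g}.
        At g: \Box \neg s is true.
      So \Box \Box \neg s is true at b.
Satisfying worlds: {a}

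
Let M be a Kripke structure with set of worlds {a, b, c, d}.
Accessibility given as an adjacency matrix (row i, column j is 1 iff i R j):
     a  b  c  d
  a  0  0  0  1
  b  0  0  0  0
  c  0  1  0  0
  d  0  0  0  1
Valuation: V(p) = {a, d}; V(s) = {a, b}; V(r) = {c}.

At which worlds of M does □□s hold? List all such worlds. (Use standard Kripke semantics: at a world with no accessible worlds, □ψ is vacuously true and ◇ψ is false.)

Let φ = □□s. Evaluate φ at each world:
  a (successors {d}): φ is false.
  b (successors ∅): φ is true.
  c (successors {b}): φ is true.
  d (successors {d}): φ is false.
For instance, at a:
  At a: □□s requires □s at every successor {d}.
    □s fails at d, so □□s is false at a.
      At d: □s requires s at every successor {d}.
        s fails at d, so □s is false at d.
Satisfying worlds: {b, c}

b, c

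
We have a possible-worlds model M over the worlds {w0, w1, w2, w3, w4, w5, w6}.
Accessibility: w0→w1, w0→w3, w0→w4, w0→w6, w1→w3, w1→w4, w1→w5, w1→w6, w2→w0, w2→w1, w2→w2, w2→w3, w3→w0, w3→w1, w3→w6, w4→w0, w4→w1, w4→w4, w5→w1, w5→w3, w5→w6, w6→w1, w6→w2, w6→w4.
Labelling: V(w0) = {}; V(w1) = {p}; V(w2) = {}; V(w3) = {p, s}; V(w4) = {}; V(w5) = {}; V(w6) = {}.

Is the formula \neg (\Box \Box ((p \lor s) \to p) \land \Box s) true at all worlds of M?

Yes

Let φ = \neg (\Box \Box ((p \lor s) \to p) \land \Box s). Evaluate φ at each world:
  w0 (successors {w1, w3, w4, w6}): φ is true.
  w1 (successors {w3, w4, w5, w6}): φ is true.
  w2 (successors {w0, w1, w2, w3}): φ is true.
  w3 (successors {w0, w1, w6}): φ is true.
  w4 (successors {w0, w1, w4}): φ is true.
  w5 (successors {w1, w3, w6}): φ is true.
  w6 (successors {w1, w2, w4}): φ is true.
For instance, at w3:
  At w3: \Box \Box ((p \lor s) \to p) \land \Box s is false, so \neg (\Box \Box ((p \lor s) \to p) \land \Box s) is true.
    At w3: \Box \Box ((p \lor s) \to p) is true, \Box s is false, so \Box \Box ((p \lor s) \to p) \land \Box s is false.
      At w3: \Box \Box ((p \lor s) \to p) requires \Box ((p \lor s) \to p) at every successor {w0, w1, w6}.
        At w0: \Box ((p \lor s) \to p) is true.
        At w1: \Box ((p \lor s) \to p) is true.
        At w6: \Box ((p \lor s) \to p) is true.
      So \Box \Box ((p \lor s) \to p) is true at w3.
      At w3: \Box s requires s at every successor {w0, w1, w6}.
        s fails at w0, so \Box s is false at w3.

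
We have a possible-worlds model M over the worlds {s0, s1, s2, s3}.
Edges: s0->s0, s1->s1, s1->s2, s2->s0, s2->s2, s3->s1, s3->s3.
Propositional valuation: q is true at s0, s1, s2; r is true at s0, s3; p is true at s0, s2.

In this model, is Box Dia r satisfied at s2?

Yes

At s2: Box Dia r requires Dia r at every successor {s0, s2}.
    At s0: Dia r requires r at some successor in {s0}.
      r holds at s0, so Dia r is true at s0.
    At s2: Dia r requires r at some successor in {s0, s2}.
      r holds at s0, so Dia r is true at s2.
So Box Dia r is true at s2.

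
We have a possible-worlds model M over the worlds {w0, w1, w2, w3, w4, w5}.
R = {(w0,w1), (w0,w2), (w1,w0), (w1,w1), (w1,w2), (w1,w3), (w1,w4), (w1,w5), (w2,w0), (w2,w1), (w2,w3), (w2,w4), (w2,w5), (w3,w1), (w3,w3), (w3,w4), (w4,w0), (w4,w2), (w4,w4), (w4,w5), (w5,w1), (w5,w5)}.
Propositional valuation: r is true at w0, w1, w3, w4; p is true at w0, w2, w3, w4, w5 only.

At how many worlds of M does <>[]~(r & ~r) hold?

6

Recall that []ψ holds at a world iff ψ holds at every accessible world, and <>ψ holds iff ψ holds at some accessible world.
Let φ = <>[]~(r & ~r). Evaluate φ at each world:
  w0 (successors {w1, w2}): φ is true.
  w1 (successors {w0, w1, w2, w3, w4, w5}): φ is true.
  w2 (successors {w0, w1, w3, w4, w5}): φ is true.
  w3 (successors {w1, w3, w4}): φ is true.
  w4 (successors {w0, w2, w4, w5}): φ is true.
  w5 (successors {w1, w5}): φ is true.
For instance, at w5:
  At w5: <>[]~(r & ~r) requires []~(r & ~r) at some successor in {w1, w5}.
    []~(r & ~r) holds at w1, so <>[]~(r & ~r) is true at w5.
      At w1: []~(r & ~r) requires ~(r & ~r) at every successor {w0, w1, w2, w3, w4, w5}.
        At w0: ~(r & ~r) is true.
        At w1: ~(r & ~r) is true.
        At w2: ~(r & ~r) is true.
        At w3: ~(r & ~r) is true.
        At w4: ~(r & ~r) is true.
        At w5: ~(r & ~r) is true.
      So []~(r & ~r) is true at w1.
Satisfying worlds: {w0, w1, w2, w3, w4, w5}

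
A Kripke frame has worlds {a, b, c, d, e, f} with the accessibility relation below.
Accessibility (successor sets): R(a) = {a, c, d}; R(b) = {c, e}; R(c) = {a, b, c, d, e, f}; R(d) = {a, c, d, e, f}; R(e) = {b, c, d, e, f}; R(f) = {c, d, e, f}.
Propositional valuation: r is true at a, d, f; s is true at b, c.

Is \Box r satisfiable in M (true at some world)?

Let φ = \Box r. Evaluate φ at each world:
  a (successors {a, c, d}): φ is false.
  b (successors {c, e}): φ is false.
  c (successors {a, b, c, d, e, f}): φ is false.
  d (successors {a, c, d, e, f}): φ is false.
  e (successors {b, c, d, e, f}): φ is false.
  f (successors {c, d, e, f}): φ is false.
For instance, at e:
  At e: \Box r requires r at every successor {b, c, d, e, f}.
    r fails at b, so \Box r is false at e.

No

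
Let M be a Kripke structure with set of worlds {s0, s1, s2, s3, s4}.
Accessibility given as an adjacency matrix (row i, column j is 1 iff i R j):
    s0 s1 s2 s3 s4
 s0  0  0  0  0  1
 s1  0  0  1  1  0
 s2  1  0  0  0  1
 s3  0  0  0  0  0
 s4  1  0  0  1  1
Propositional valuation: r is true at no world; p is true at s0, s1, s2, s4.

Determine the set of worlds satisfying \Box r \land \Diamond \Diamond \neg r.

none

Let φ = \Box r \land \Diamond \Diamond \neg r. Evaluate φ at each world:
  s0 (successors {s4}): φ is false.
  s1 (successors {s2, s3}): φ is false.
  s2 (successors {s0, s4}): φ is false.
  s3 (successors ∅): φ is false.
  s4 (successors {s0, s3, s4}): φ is false.
For instance, at s1:
  At s1: \Box r is false, \Diamond \Diamond \neg r is true, so \Box r \land \Diamond \Diamond \neg r is false.
    At s1: \Box r requires r at every successor {s2, s3}.
      r fails at s2, so \Box r is false at s1.
    At s1: \Diamond \Diamond \neg r requires \Diamond \neg r at some successor in {s2, s3}.
      \Diamond \neg r holds at s2, so \Diamond \Diamond \neg r is true at s1.
Satisfying worlds: none.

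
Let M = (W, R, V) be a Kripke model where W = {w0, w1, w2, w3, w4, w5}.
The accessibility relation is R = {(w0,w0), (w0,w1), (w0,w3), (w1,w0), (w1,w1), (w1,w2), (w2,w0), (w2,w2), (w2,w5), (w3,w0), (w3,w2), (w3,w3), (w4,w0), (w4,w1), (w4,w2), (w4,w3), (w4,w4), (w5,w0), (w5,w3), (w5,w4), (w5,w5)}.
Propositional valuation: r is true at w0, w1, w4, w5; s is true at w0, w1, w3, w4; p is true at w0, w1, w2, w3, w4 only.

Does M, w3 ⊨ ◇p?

Yes

At w3: ◇p requires p at some successor in {w0, w2, w3}.
  p holds at w0, so ◇p is true at w3.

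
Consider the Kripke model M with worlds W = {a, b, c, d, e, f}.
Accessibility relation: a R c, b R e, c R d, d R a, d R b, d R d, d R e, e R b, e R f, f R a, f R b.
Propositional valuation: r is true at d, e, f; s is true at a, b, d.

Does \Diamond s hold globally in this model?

Let φ = \Diamond s. Evaluate φ at each world:
  a (successors {c}): φ is false.
  b (successors {e}): φ is false.
  c (successors {d}): φ is true.
  d (successors {a, b, d, e}): φ is true.
  e (successors {b, f}): φ is true.
  f (successors {a, b}): φ is true.
Detail at a (counterexample):
  At a: \Diamond s requires s at some successor in {c}.
    At c: s is false.
  So \Diamond s is false at a.

No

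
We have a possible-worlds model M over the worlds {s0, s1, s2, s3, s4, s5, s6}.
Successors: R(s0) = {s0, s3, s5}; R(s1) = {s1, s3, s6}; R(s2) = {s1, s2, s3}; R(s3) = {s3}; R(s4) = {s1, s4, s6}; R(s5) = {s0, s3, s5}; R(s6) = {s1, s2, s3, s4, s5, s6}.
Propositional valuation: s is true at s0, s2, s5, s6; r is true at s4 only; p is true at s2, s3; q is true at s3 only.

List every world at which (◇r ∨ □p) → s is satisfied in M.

s0, s1, s2, s5, s6

Let φ = (◇r ∨ □p) → s. Evaluate φ at each world:
  s0 (successors {s0, s3, s5}): φ is true.
  s1 (successors {s1, s3, s6}): φ is true.
  s2 (successors {s1, s2, s3}): φ is true.
  s3 (successors {s3}): φ is false.
  s4 (successors {s1, s4, s6}): φ is false.
  s5 (successors {s0, s3, s5}): φ is true.
  s6 (successors {s1, s2, s3, s4, s5, s6}): φ is true.
For instance, at s2:
  At s2: ◇r ∨ □p is false, s is true, so (◇r ∨ □p) → s is true.
    At s2: ◇r is false, □p is false, so ◇r ∨ □p is false.
      At s2: ◇r requires r at some successor in {s1, s2, s3}.
        At s1: r is false.
        At s2: r is false.
        At s3: r is false.
      So ◇r is false at s2.
      At s2: □p requires p at every successor {s1, s2, s3}.
        p fails at s1, so □p is false at s2.
Satisfying worlds: {s0, s1, s2, s5, s6}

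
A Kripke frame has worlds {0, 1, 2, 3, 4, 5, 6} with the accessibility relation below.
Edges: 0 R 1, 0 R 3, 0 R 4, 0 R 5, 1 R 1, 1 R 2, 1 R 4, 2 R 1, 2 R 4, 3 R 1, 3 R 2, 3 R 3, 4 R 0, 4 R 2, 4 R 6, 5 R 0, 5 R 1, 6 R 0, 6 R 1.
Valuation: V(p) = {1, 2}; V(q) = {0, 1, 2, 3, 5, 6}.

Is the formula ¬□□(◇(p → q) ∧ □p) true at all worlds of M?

Let φ = ¬□□(◇(p → q) ∧ □p). Evaluate φ at each world:
  0 (successors {1, 3, 4, 5}): φ is true.
  1 (successors {1, 2, 4}): φ is true.
  2 (successors {1, 4}): φ is true.
  3 (successors {1, 2, 3}): φ is true.
  4 (successors {0, 2, 6}): φ is true.
  5 (successors {0, 1}): φ is true.
  6 (successors {0, 1}): φ is true.
For instance, at 2:
  At 2: □□(◇(p → q) ∧ □p) is false, so ¬□□(◇(p → q) ∧ □p) is true.
    At 2: □□(◇(p → q) ∧ □p) requires □(◇(p → q) ∧ □p) at every successor {1, 4}.
      □(◇(p → q) ∧ □p) fails at 1, so □□(◇(p → q) ∧ □p) is false at 2.

Yes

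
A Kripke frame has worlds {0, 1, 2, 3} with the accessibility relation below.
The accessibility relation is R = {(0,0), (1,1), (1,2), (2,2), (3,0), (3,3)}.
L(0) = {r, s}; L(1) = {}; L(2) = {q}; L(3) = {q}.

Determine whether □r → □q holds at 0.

No

At 0: □r is true, □q is false, so □r → □q is false.
  At 0: □r requires r at every successor {0}.
    At 0: r is true.
  So □r is true at 0.
  At 0: □q requires q at every successor {0}.
    q fails at 0, so □q is false at 0.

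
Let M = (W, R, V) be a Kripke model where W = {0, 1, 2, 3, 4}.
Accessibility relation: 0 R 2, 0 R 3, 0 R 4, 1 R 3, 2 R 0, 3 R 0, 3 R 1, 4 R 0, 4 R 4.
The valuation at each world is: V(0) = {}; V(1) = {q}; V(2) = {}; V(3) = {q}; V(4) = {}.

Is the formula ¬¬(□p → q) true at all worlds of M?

Let φ = ¬¬(□p → q). Evaluate φ at each world:
  0 (successors {2, 3, 4}): φ is true.
  1 (successors {3}): φ is true.
  2 (successors {0}): φ is true.
  3 (successors {0, 1}): φ is true.
  4 (successors {0, 4}): φ is true.
For instance, at 3:
  At 3: ¬(□p → q) is false, so ¬¬(□p → q) is true.
    At 3: □p → q is true, so ¬(□p → q) is false.
      At 3: □p is false, q is true, so □p → q is true.

Yes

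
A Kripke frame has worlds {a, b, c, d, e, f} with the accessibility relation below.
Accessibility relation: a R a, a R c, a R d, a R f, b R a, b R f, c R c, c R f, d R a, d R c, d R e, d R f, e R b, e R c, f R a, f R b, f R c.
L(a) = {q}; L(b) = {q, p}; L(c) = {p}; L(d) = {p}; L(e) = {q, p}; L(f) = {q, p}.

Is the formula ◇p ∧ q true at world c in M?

No

At c: ◇p is true, q is false, so ◇p ∧ q is false.
  At c: ◇p requires p at some successor in {c, f}.
    p holds at c, so ◇p is true at c.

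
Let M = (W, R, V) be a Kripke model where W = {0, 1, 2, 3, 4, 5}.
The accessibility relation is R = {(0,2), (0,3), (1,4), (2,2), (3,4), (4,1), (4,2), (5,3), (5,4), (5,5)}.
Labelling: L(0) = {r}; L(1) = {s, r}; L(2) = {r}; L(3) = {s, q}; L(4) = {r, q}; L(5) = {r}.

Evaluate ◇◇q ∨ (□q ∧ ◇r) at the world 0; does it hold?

At 0: ◇◇q is true, □q ∧ ◇r is false, so ◇◇q ∨ (□q ∧ ◇r) is true.
  At 0: ◇◇q requires ◇q at some successor in {2, 3}.
    ◇q holds at 3, so ◇◇q is true at 0.
      At 3: ◇q requires q at some successor in {4}.
        q holds at 4, so ◇q is true at 3.
  At 0: □q is false, ◇r is true, so □q ∧ ◇r is false.
    At 0: □q requires q at every successor {2, 3}.
      q fails at 2, so □q is false at 0.
    At 0: ◇r requires r at some successor in {2, 3}.
      r holds at 2, so ◇r is true at 0.

Yes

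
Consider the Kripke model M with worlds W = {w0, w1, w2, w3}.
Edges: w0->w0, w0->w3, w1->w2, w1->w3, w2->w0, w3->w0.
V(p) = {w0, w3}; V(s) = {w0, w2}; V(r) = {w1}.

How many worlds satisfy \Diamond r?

0

Let φ = \Diamond r. Evaluate φ at each world:
  w0 (successors {w0, w3}): φ is false.
  w1 (successors {w2, w3}): φ is false.
  w2 (successors {w0}): φ is false.
  w3 (successors {w0}): φ is false.
For instance, at w0:
  At w0: \Diamond r requires r at some successor in {w0, w3}.
    At w0: r is false.
    At w3: r is false.
  So \Diamond r is false at w0.
Satisfying worlds: none.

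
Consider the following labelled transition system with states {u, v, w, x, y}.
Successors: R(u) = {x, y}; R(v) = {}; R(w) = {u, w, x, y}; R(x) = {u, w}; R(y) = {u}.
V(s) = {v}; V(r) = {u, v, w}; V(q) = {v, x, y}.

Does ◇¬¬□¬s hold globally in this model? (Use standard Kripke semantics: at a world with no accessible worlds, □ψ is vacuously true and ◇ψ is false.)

Let φ = ◇¬¬□¬s. Evaluate φ at each world:
  u (successors {x, y}): φ is true.
  v (successors ∅): φ is false.
  w (successors {u, w, x, y}): φ is true.
  x (successors {u, w}): φ is true.
  y (successors {u}): φ is true.
Detail at v (counterexample):
  At v: no accessible worlds, so ◇¬¬□¬s is false.

No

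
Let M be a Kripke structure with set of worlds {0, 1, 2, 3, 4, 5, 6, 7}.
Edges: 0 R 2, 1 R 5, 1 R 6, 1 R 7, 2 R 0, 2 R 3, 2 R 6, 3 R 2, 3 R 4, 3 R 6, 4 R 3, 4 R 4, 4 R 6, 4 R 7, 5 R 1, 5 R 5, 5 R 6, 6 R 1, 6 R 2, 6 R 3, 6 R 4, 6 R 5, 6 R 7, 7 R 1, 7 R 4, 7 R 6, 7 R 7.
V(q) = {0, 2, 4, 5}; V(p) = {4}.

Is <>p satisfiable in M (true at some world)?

Recall that <>ψ holds at a world iff ψ holds at some accessible world.
Let φ = <>p. Evaluate φ at each world:
  0 (successors {2}): φ is false.
  1 (successors {5, 6, 7}): φ is false.
  2 (successors {0, 3, 6}): φ is false.
  3 (successors {2, 4, 6}): φ is true.
  4 (successors {3, 4, 6, 7}): φ is true.
  5 (successors {1, 5, 6}): φ is false.
  6 (successors {1, 2, 3, 4, 5, 7}): φ is true.
  7 (successors {1, 4, 6, 7}): φ is true.
Detail at 3 (witness):
  At 3: <>p requires p at some successor in {2, 4, 6}.
    p holds at 4, so <>p is true at 3.

Yes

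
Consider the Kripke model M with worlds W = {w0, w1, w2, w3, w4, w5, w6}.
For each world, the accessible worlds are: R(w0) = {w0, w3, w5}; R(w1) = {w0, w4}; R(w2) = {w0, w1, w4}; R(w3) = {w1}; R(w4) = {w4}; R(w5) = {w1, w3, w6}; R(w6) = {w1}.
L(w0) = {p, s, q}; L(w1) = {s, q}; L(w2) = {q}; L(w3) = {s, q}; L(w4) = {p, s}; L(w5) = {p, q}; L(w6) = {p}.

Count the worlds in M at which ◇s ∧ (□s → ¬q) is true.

4

Recall that □ψ holds at a world iff ψ holds at every accessible world, and ◇ψ holds iff ψ holds at some accessible world.
Let φ = ◇s ∧ (□s → ¬q). Evaluate φ at each world:
  w0 (successors {w0, w3, w5}): φ is true.
  w1 (successors {w0, w4}): φ is false.
  w2 (successors {w0, w1, w4}): φ is false.
  w3 (successors {w1}): φ is false.
  w4 (successors {w4}): φ is true.
  w5 (successors {w1, w3, w6}): φ is true.
  w6 (successors {w1}): φ is true.
For instance, at w0:
  At w0: ◇s is true, □s → ¬q is true, so ◇s ∧ (□s → ¬q) is true.
    At w0: ◇s requires s at some successor in {w0, w3, w5}.
      s holds at w0, so ◇s is true at w0.
    At w0: □s is false, ¬q is false, so □s → ¬q is true.
      At w0: □s requires s at every successor {w0, w3, w5}.
        s fails at w5, so □s is false at w0.
Satisfying worlds: {w0, w4, w5, w6}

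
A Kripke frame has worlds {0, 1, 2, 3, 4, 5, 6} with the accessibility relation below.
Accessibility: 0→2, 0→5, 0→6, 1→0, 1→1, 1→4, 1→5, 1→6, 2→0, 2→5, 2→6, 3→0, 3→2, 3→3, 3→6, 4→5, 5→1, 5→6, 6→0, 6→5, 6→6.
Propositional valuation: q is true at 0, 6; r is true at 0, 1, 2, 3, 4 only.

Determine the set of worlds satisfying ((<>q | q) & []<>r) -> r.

0, 1, 2, 3, 4

Let φ = ((<>q | q) & []<>r) -> r. Evaluate φ at each world:
  0 (successors {2, 5, 6}): φ is true.
  1 (successors {0, 1, 4, 5, 6}): φ is true.
  2 (successors {0, 5, 6}): φ is true.
  3 (successors {0, 2, 3, 6}): φ is true.
  4 (successors {5}): φ is true.
  5 (successors {1, 6}): φ is false.
  6 (successors {0, 5, 6}): φ is false.
For instance, at 5:
  At 5: (<>q | q) & []<>r is true, r is false, so ((<>q | q) & []<>r) -> r is false.
    At 5: <>q | q is true, []<>r is true, so (<>q | q) & []<>r is true.
      At 5: <>q is true, q is false, so <>q | q is true.
      At 5: []<>r requires <>r at every successor {1, 6}.
        At 1: <>r is true.
        At 6: <>r is true.
      So []<>r is true at 5.
Satisfying worlds: {0, 1, 2, 3, 4}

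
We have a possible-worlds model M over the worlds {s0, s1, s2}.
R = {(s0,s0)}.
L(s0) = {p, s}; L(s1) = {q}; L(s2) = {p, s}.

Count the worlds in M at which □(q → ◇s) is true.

3

Let φ = □(q → ◇s). Evaluate φ at each world:
  s0 (successors {s0}): φ is true.
  s1 (successors ∅): φ is true.
  s2 (successors ∅): φ is true.
For instance, at s0:
  At s0: □(q → ◇s) requires q → ◇s at every successor {s0}.
      At s0: q is false, ◇s is true, so q → ◇s is true.
  So □(q → ◇s) is true at s0.
Satisfying worlds: {s0, s1, s2}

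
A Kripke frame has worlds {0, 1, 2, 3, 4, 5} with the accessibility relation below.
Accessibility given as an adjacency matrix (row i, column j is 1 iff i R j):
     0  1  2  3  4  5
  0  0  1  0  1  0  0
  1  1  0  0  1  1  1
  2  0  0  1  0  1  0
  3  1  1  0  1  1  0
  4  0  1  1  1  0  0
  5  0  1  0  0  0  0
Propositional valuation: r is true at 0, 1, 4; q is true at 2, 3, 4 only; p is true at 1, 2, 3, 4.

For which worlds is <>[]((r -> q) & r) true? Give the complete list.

Let φ = <>[]((r -> q) & r). Evaluate φ at each world:
  0 (successors {1, 3}): φ is false.
  1 (successors {0, 3, 4, 5}): φ is false.
  2 (successors {2, 4}): φ is false.
  3 (successors {0, 1, 3, 4}): φ is false.
  4 (successors {1, 2, 3}): φ is false.
  5 (successors {1}): φ is false.
For instance, at 3:
  At 3: <>[]((r -> q) & r) requires []((r -> q) & r) at some successor in {0, 1, 3, 4}.
    At 0: []((r -> q) & r) is false.
    At 1: []((r -> q) & r) is false.
    At 3: []((r -> q) & r) is false.
    At 4: []((r -> q) & r) is false.
  So <>[]((r -> q) & r) is false at 3.
Satisfying worlds: none.

none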